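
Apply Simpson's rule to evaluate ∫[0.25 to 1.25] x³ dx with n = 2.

f(x) = x³
a = 0.25, b = 1.25, n = 2
h = (b - a)/n = 0.500000

Simpson's rule: (h/3)[f(x₀) + 4f(x₁) + 2f(x₂) + ... + f(xₙ)]

x_0 = 0.2500, f(x_0) = 0.015625, coefficient = 1
x_1 = 0.7500, f(x_1) = 0.421875, coefficient = 4
x_2 = 1.2500, f(x_2) = 1.953125, coefficient = 1

I ≈ (0.500000/3) × 3.656250 = 0.609375
Exact value: 0.609375
Error: 0.000000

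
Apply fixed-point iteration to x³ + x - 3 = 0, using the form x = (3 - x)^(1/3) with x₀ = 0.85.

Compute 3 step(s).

Equation: x³ + x - 3 = 0
Fixed-point form: x = (3 - x)^(1/3)
x₀ = 0.85

x_1 = g(0.850000) = 1.290663
x_2 = g(1.290663) = 1.195664
x_3 = g(1.195664) = 1.217416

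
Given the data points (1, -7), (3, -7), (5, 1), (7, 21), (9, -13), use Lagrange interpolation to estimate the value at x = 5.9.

Lagrange interpolation formula:
P(x) = Σ yᵢ × Lᵢ(x)
where Lᵢ(x) = Π_{j≠i} (x - xⱼ)/(xᵢ - xⱼ)

L_0(5.9) = (5.9 - 3)/(1 - 3) × (5.9 - 5)/(1 - 5) × (5.9 - 7)/(1 - 7) × (5.9 - 9)/(1 - 9) = 0.023177
L_1(5.9) = (5.9 - 1)/(3 - 1) × (5.9 - 5)/(3 - 5) × (5.9 - 7)/(3 - 7) × (5.9 - 9)/(3 - 9) = -0.156647
L_2(5.9) = (5.9 - 1)/(5 - 1) × (5.9 - 3)/(5 - 3) × (5.9 - 7)/(5 - 7) × (5.9 - 9)/(5 - 9) = 0.757127
L_3(5.9) = (5.9 - 1)/(7 - 1) × (5.9 - 3)/(7 - 3) × (5.9 - 5)/(7 - 5) × (5.9 - 9)/(7 - 9) = 0.412978
L_4(5.9) = (5.9 - 1)/(9 - 1) × (5.9 - 3)/(9 - 3) × (5.9 - 5)/(9 - 5) × (5.9 - 7)/(9 - 7) = -0.036635

P(5.9) = (-7)×L_0(5.9) + (-7)×L_1(5.9) + 1×L_2(5.9) + 21×L_3(5.9) + (-13)×L_4(5.9)
P(5.9) = 10.840211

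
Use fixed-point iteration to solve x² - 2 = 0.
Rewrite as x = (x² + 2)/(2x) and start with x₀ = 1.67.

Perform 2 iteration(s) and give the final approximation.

Equation: x² - 2 = 0
Fixed-point form: x = (x² + 2)/(2x)
x₀ = 1.67

x_1 = g(1.670000) = 1.433802
x_2 = g(1.433802) = 1.414347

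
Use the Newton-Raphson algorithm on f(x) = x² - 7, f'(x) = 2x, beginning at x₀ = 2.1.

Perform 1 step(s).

f(x) = x² - 7
f'(x) = 2x
x₀ = 2.1

Newton-Raphson formula: x_{n+1} = x_n - f(x_n)/f'(x_n)

Iteration 1:
  f(2.100000) = -2.590000
  f'(2.100000) = 4.200000
  x_1 = 2.100000 - (-2.590000)/4.200000 = 2.716667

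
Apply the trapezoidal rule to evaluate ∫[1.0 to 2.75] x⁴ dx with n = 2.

f(x) = x⁴
a = 1.0, b = 2.75, n = 2
h = (b - a)/n = 0.875000

Trapezoidal rule: (h/2)[f(x₀) + 2f(x₁) + 2f(x₂) + ... + f(xₙ)]

x_0 = 1.0000, f(x_0) = 1.000000, coefficient = 1
x_1 = 1.8750, f(x_1) = 12.359619, coefficient = 2
x_2 = 2.7500, f(x_2) = 57.191406, coefficient = 1

I ≈ (0.875000/2) × 82.910645 = 36.273407
Exact value: 31.255273
Error: 5.018134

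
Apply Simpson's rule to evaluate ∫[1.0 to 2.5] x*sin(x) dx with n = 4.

f(x) = x*sin(x)
a = 1.0, b = 2.5, n = 4
h = (b - a)/n = 0.375000

Simpson's rule: (h/3)[f(x₀) + 4f(x₁) + 2f(x₂) + ... + f(xₙ)]

x_0 = 1.0000, f(x_0) = 0.841471, coefficient = 1
x_1 = 1.3750, f(x_1) = 1.348728, coefficient = 4
x_2 = 1.7500, f(x_2) = 1.721975, coefficient = 2
x_3 = 2.1250, f(x_3) = 1.806930, coefficient = 4
x_4 = 2.5000, f(x_4) = 1.496180, coefficient = 1

I ≈ (0.375000/3) × 18.404232 = 2.300529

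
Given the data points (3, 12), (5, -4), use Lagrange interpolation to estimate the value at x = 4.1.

Lagrange interpolation formula:
P(x) = Σ yᵢ × Lᵢ(x)
where Lᵢ(x) = Π_{j≠i} (x - xⱼ)/(xᵢ - xⱼ)

L_0(4.1) = (4.1 - 5)/(3 - 5) = 0.450000
L_1(4.1) = (4.1 - 3)/(5 - 3) = 0.550000

P(4.1) = 12×L_0(4.1) + (-4)×L_1(4.1)
P(4.1) = 3.200000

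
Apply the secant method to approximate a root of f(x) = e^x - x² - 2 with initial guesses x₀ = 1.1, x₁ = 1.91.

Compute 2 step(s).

f(x) = e^x - x² - 2
x₀ = 1.1, x₁ = 1.91

Secant formula: x_{n+1} = x_n - f(x_n)(x_n - x_{n-1})/(f(x_n) - f(x_{n-1}))

Iteration 1:
  f(1.100000) = -0.205834
  f(1.910000) = 1.104989
  x_2 = 1.910000 - 1.104989×(1.910000 - 1.100000)/(1.104989 - (-0.205834))
       = 1.227192
Iteration 2:
  f(1.910000) = 1.104989
  f(1.227192) = -0.094364
  x_3 = 1.227192 - (-0.094364)×(1.227192 - 1.910000)/(-0.094364 - 1.104989)
       = 1.280915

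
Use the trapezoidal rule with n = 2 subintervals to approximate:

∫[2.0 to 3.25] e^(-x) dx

f(x) = e^(-x)
a = 2.0, b = 3.25, n = 2
h = (b - a)/n = 0.625000

Trapezoidal rule: (h/2)[f(x₀) + 2f(x₁) + 2f(x₂) + ... + f(xₙ)]

x_0 = 2.0000, f(x_0) = 0.135335, coefficient = 1
x_1 = 2.6250, f(x_1) = 0.072440, coefficient = 2
x_2 = 3.2500, f(x_2) = 0.038774, coefficient = 1

I ≈ (0.625000/2) × 0.318989 = 0.099684
Exact value: 0.096561
Error: 0.003123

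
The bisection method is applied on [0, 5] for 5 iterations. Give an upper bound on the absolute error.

Bisection error bound: |error| ≤ (b-a)/2^n
|error| ≤ (5 - 0)/2^5 = 5/2^5
|error| ≤ 0.1562500000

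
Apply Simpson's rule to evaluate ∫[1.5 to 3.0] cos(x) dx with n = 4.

f(x) = cos(x)
a = 1.5, b = 3.0, n = 4
h = (b - a)/n = 0.375000

Simpson's rule: (h/3)[f(x₀) + 4f(x₁) + 2f(x₂) + ... + f(xₙ)]

x_0 = 1.5000, f(x_0) = 0.070737, coefficient = 1
x_1 = 1.8750, f(x_1) = -0.299534, coefficient = 4
x_2 = 2.2500, f(x_2) = -0.628174, coefficient = 2
x_3 = 2.6250, f(x_3) = -0.869507, coefficient = 4
x_4 = 3.0000, f(x_4) = -0.989992, coefficient = 1

I ≈ (0.375000/3) × -6.851765 = -0.856471
Exact value: -0.856375
Error: 0.000096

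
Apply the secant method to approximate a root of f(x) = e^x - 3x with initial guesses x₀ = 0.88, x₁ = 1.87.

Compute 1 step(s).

f(x) = e^x - 3x
x₀ = 0.88, x₁ = 1.87

Secant formula: x_{n+1} = x_n - f(x_n)(x_n - x_{n-1})/(f(x_n) - f(x_{n-1}))

Iteration 1:
  f(0.880000) = -0.229100
  f(1.870000) = 0.878296
  x_2 = 1.870000 - 0.878296×(1.870000 - 0.880000)/(0.878296 - (-0.229100))
       = 1.084813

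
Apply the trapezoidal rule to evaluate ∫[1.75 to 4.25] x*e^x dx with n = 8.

f(x) = x*e^x
a = 1.75, b = 4.25, n = 8
h = (b - a)/n = 0.312500

Trapezoidal rule: (h/2)[f(x₀) + 2f(x₁) + 2f(x₂) + ... + f(xₙ)]

x_0 = 1.7500, f(x_0) = 10.070555, coefficient = 1
x_1 = 2.0625, f(x_1) = 16.222819, coefficient = 2
x_2 = 2.3750, f(x_2) = 25.533656, coefficient = 2
x_3 = 2.6875, f(x_3) = 39.492524, coefficient = 2
x_4 = 3.0000, f(x_4) = 60.256611, coefficient = 2
x_5 = 3.3125, f(x_5) = 90.940295, coefficient = 2
x_6 = 3.6250, f(x_6) = 136.027121, coefficient = 2
x_7 = 3.9375, f(x_7) = 201.955223, coefficient = 2
x_8 = 4.2500, f(x_8) = 297.948002, coefficient = 1

I ≈ (0.312500/2) × 1448.875057 = 226.386728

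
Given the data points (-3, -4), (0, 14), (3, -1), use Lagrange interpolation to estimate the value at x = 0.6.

Lagrange interpolation formula:
P(x) = Σ yᵢ × Lᵢ(x)
where Lᵢ(x) = Π_{j≠i} (x - xⱼ)/(xᵢ - xⱼ)

L_0(0.6) = (0.6 - 0)/(-3 - 0) × (0.6 - 3)/(-3 - 3) = -0.080000
L_1(0.6) = (0.6 - (-3))/(0 - (-3)) × (0.6 - 3)/(0 - 3) = 0.960000
L_2(0.6) = (0.6 - (-3))/(3 - (-3)) × (0.6 - 0)/(3 - 0) = 0.120000

P(0.6) = (-4)×L_0(0.6) + 14×L_1(0.6) + (-1)×L_2(0.6)
P(0.6) = 13.640000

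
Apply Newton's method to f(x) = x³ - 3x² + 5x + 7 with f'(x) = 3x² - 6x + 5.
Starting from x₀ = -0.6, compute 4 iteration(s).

f(x) = x³ - 3x² + 5x + 7
f'(x) = 3x² - 6x + 5
x₀ = -0.6

Newton-Raphson formula: x_{n+1} = x_n - f(x_n)/f'(x_n)

Iteration 1:
  f(-0.600000) = 2.704000
  f'(-0.600000) = 9.680000
  x_1 = -0.600000 - 2.704000/9.680000 = -0.879339
Iteration 2:
  f(-0.879339) = -0.396342
  f'(-0.879339) = 12.595743
  x_2 = -0.879339 - (-0.396342)/12.595743 = -0.847873
Iteration 3:
  f(-0.847873) = -0.005551
  f'(-0.847873) = 12.243899
  x_3 = -0.847873 - (-0.005551)/12.243899 = -0.847419
Iteration 4:
  f(-0.847419) = -0.000001
  f'(-0.847419) = 12.238872
  x_4 = -0.847419 - (-0.000001)/12.238872 = -0.847419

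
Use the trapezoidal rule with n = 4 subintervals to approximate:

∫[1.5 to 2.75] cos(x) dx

f(x) = cos(x)
a = 1.5, b = 2.75, n = 4
h = (b - a)/n = 0.312500

Trapezoidal rule: (h/2)[f(x₀) + 2f(x₁) + 2f(x₂) + ... + f(xₙ)]

x_0 = 1.5000, f(x_0) = 0.070737, coefficient = 1
x_1 = 1.8125, f(x_1) = -0.239357, coefficient = 2
x_2 = 2.1250, f(x_2) = -0.526266, coefficient = 2
x_3 = 2.4375, f(x_3) = -0.762199, coefficient = 2
x_4 = 2.7500, f(x_4) = -0.924302, coefficient = 1

I ≈ (0.312500/2) × -3.909211 = -0.610814
Exact value: -0.615834
Error: 0.005020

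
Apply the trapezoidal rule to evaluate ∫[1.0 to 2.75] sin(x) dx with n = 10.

f(x) = sin(x)
a = 1.0, b = 2.75, n = 10
h = (b - a)/n = 0.175000

Trapezoidal rule: (h/2)[f(x₀) + 2f(x₁) + 2f(x₂) + ... + f(xₙ)]

x_0 = 1.0000, f(x_0) = 0.841471, coefficient = 1
x_1 = 1.1750, f(x_1) = 0.922690, coefficient = 2
x_2 = 1.3500, f(x_2) = 0.975723, coefficient = 2
x_3 = 1.5250, f(x_3) = 0.998952, coefficient = 2
x_4 = 1.7000, f(x_4) = 0.991665, coefficient = 2
x_5 = 1.8750, f(x_5) = 0.954086, coefficient = 2
x_6 = 2.0500, f(x_6) = 0.887362, coefficient = 2
x_7 = 2.2250, f(x_7) = 0.793533, coefficient = 2
x_8 = 2.4000, f(x_8) = 0.675463, coefficient = 2
x_9 = 2.5750, f(x_9) = 0.536760, coefficient = 2
x_10 = 2.7500, f(x_10) = 0.381661, coefficient = 1

I ≈ (0.175000/2) × 16.695600 = 1.460865
Exact value: 1.464605
Error: 0.003740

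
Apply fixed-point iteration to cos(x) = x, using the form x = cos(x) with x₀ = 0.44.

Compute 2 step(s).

Equation: cos(x) = x
Fixed-point form: x = cos(x)
x₀ = 0.44

x_1 = g(0.440000) = 0.904752
x_2 = g(0.904752) = 0.617881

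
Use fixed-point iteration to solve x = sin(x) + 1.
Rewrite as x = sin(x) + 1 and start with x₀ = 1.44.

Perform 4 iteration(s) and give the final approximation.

Equation: x = sin(x) + 1
Fixed-point form: x = sin(x) + 1
x₀ = 1.44

x_1 = g(1.440000) = 1.991458
x_2 = g(1.991458) = 1.912819
x_3 = g(1.912819) = 1.942078
x_4 = g(1.942078) = 1.931863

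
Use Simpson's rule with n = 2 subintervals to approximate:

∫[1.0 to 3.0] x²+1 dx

f(x) = x²+1
a = 1.0, b = 3.0, n = 2
h = (b - a)/n = 1.000000

Simpson's rule: (h/3)[f(x₀) + 4f(x₁) + 2f(x₂) + ... + f(xₙ)]

x_0 = 1.0000, f(x_0) = 2.000000, coefficient = 1
x_1 = 2.0000, f(x_1) = 5.000000, coefficient = 4
x_2 = 3.0000, f(x_2) = 10.000000, coefficient = 1

I ≈ (1.000000/3) × 32.000000 = 10.666667
Exact value: 10.666667
Error: 0.000000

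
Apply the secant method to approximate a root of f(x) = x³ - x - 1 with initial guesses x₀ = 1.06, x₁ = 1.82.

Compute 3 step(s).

f(x) = x³ - x - 1
x₀ = 1.06, x₁ = 1.82

Secant formula: x_{n+1} = x_n - f(x_n)(x_n - x_{n-1})/(f(x_n) - f(x_{n-1}))

Iteration 1:
  f(1.060000) = -0.868984
  f(1.820000) = 3.208568
  x_2 = 1.820000 - 3.208568×(1.820000 - 1.060000)/(3.208568 - (-0.868984))
       = 1.221967
Iteration 2:
  f(1.820000) = 3.208568
  f(1.221967) = -0.397323
  x_3 = 1.221967 - (-0.397323)×(1.221967 - 1.820000)/(-0.397323 - 3.208568)
       = 1.287862
Iteration 3:
  f(1.221967) = -0.397323
  f(1.287862) = -0.151828
  x_4 = 1.287862 - (-0.151828)×(1.287862 - 1.221967)/(-0.151828 - (-0.397323))
       = 1.328616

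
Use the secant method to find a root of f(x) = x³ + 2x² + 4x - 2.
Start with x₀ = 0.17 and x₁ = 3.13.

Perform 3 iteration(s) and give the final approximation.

f(x) = x³ + 2x² + 4x - 2
x₀ = 0.17, x₁ = 3.13

Secant formula: x_{n+1} = x_n - f(x_n)(x_n - x_{n-1})/(f(x_n) - f(x_{n-1}))

Iteration 1:
  f(0.170000) = -1.257287
  f(3.130000) = 60.778097
  x_2 = 3.130000 - 60.778097×(3.130000 - 0.170000)/(60.778097 - (-1.257287))
       = 0.229991
Iteration 2:
  f(3.130000) = 60.778097
  f(0.229991) = -0.962078
  x_3 = 0.229991 - (-0.962078)×(0.229991 - 3.130000)/(-0.962078 - 60.778097)
       = 0.275181
Iteration 3:
  f(0.229991) = -0.962078
  f(0.275181) = -0.726989
  x_4 = 0.275181 - (-0.726989)×(0.275181 - 0.229991)/(-0.726989 - (-0.962078))
       = 0.414926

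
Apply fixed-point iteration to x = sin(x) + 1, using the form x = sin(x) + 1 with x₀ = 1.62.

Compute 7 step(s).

Equation: x = sin(x) + 1
Fixed-point form: x = sin(x) + 1
x₀ = 1.62

x_1 = g(1.620000) = 1.998790
x_2 = g(1.998790) = 1.909800
x_3 = g(1.909800) = 1.943086
x_4 = g(1.943086) = 1.931497
x_5 = g(1.931497) = 1.935650
x_6 = g(1.935650) = 1.934176
x_7 = g(1.934176) = 1.934701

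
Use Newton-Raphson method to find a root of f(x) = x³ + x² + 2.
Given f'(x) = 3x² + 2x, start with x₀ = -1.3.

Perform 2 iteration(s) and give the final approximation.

f(x) = x³ + x² + 2
f'(x) = 3x² + 2x
x₀ = -1.3

Newton-Raphson formula: x_{n+1} = x_n - f(x_n)/f'(x_n)

Iteration 1:
  f(-1.300000) = 1.493000
  f'(-1.300000) = 2.470000
  x_1 = -1.300000 - 1.493000/2.470000 = -1.904453
Iteration 2:
  f(-1.904453) = -1.280401
  f'(-1.904453) = 7.071922
  x_2 = -1.904453 - (-1.280401)/7.071922 = -1.723399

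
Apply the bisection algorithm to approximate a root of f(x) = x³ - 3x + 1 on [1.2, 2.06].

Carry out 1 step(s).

f(x) = x³ - 3x + 1
Initial interval: [1.2, 2.06]

Iteration 1:
  c_1 = (1.200000 + 2.060000)/2 = 1.630000
  f(c_1) = f(1.630000) = 0.440747
  f(a) × f(c) < 0, new interval: [1.200000, 1.630000]

After 1 iteration(s), the approximation is c_1 = 1.630000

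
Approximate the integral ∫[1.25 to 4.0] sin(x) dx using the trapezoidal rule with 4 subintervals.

f(x) = sin(x)
a = 1.25, b = 4.0, n = 4
h = (b - a)/n = 0.687500

Trapezoidal rule: (h/2)[f(x₀) + 2f(x₁) + 2f(x₂) + ... + f(xₙ)]

x_0 = 1.2500, f(x_0) = 0.948985, coefficient = 1
x_1 = 1.9375, f(x_1) = 0.933514, coefficient = 2
x_2 = 2.6250, f(x_2) = 0.493920, coefficient = 2
x_3 = 3.3125, f(x_3) = -0.170077, coefficient = 2
x_4 = 4.0000, f(x_4) = -0.756802, coefficient = 1

I ≈ (0.687500/2) × 2.706898 = 0.930496
Exact value: 0.968966
Error: 0.038470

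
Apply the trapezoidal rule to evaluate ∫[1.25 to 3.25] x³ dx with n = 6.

f(x) = x³
a = 1.25, b = 3.25, n = 6
h = (b - a)/n = 0.333333

Trapezoidal rule: (h/2)[f(x₀) + 2f(x₁) + 2f(x₂) + ... + f(xₙ)]

x_0 = 1.2500, f(x_0) = 1.953125, coefficient = 1
x_1 = 1.5833, f(x_1) = 3.969329, coefficient = 2
x_2 = 1.9167, f(x_2) = 7.041088, coefficient = 2
x_3 = 2.2500, f(x_3) = 11.390625, coefficient = 2
x_4 = 2.5833, f(x_4) = 17.240162, coefficient = 2
x_5 = 2.9167, f(x_5) = 24.811921, coefficient = 2
x_6 = 3.2500, f(x_6) = 34.328125, coefficient = 1

I ≈ (0.333333/2) × 165.187500 = 27.531250
Exact value: 27.281250
Error: 0.250000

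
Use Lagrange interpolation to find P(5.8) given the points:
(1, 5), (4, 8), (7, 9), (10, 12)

Lagrange interpolation formula:
P(x) = Σ yᵢ × Lᵢ(x)
where Lᵢ(x) = Π_{j≠i} (x - xⱼ)/(xᵢ - xⱼ)

L_0(5.8) = (5.8 - 4)/(1 - 4) × (5.8 - 7)/(1 - 7) × (5.8 - 10)/(1 - 10) = -0.056000
L_1(5.8) = (5.8 - 1)/(4 - 1) × (5.8 - 7)/(4 - 7) × (5.8 - 10)/(4 - 10) = 0.448000
L_2(5.8) = (5.8 - 1)/(7 - 1) × (5.8 - 4)/(7 - 4) × (5.8 - 10)/(7 - 10) = 0.672000
L_3(5.8) = (5.8 - 1)/(10 - 1) × (5.8 - 4)/(10 - 4) × (5.8 - 7)/(10 - 7) = -0.064000

P(5.8) = 5×L_0(5.8) + 8×L_1(5.8) + 9×L_2(5.8) + 12×L_3(5.8)
P(5.8) = 8.584000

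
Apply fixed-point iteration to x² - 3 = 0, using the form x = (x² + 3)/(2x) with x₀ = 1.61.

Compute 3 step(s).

Equation: x² - 3 = 0
Fixed-point form: x = (x² + 3)/(2x)
x₀ = 1.61

x_1 = g(1.610000) = 1.736677
x_2 = g(1.736677) = 1.732057
x_3 = g(1.732057) = 1.732051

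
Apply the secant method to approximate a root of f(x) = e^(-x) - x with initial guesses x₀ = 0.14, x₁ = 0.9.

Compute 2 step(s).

f(x) = e^(-x) - x
x₀ = 0.14, x₁ = 0.9

Secant formula: x_{n+1} = x_n - f(x_n)(x_n - x_{n-1})/(f(x_n) - f(x_{n-1}))

Iteration 1:
  f(0.140000) = 0.729358
  f(0.900000) = -0.493430
  x_2 = 0.900000 - (-0.493430)×(0.900000 - 0.140000)/(-0.493430 - 0.729358)
       = 0.593318
Iteration 2:
  f(0.900000) = -0.493430
  f(0.593318) = -0.040827
  x_3 = 0.593318 - (-0.040827)×(0.593318 - 0.900000)/(-0.040827 - (-0.493430))
       = 0.565654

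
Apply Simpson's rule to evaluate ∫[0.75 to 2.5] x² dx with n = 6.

f(x) = x²
a = 0.75, b = 2.5, n = 6
h = (b - a)/n = 0.291667

Simpson's rule: (h/3)[f(x₀) + 4f(x₁) + 2f(x₂) + ... + f(xₙ)]

x_0 = 0.7500, f(x_0) = 0.562500, coefficient = 1
x_1 = 1.0417, f(x_1) = 1.085069, coefficient = 4
x_2 = 1.3333, f(x_2) = 1.777778, coefficient = 2
x_3 = 1.6250, f(x_3) = 2.640625, coefficient = 4
x_4 = 1.9167, f(x_4) = 3.673611, coefficient = 2
x_5 = 2.2083, f(x_5) = 4.876736, coefficient = 4
x_6 = 2.5000, f(x_6) = 6.250000, coefficient = 1

I ≈ (0.291667/3) × 52.125000 = 5.067708
Exact value: 5.067708
Error: 0.000000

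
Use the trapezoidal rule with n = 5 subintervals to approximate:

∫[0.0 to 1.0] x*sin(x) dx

f(x) = x*sin(x)
a = 0.0, b = 1.0, n = 5
h = (b - a)/n = 0.200000

Trapezoidal rule: (h/2)[f(x₀) + 2f(x₁) + 2f(x₂) + ... + f(xₙ)]

x_0 = 0.0000, f(x_0) = 0.000000, coefficient = 1
x_1 = 0.2000, f(x_1) = 0.039734, coefficient = 2
x_2 = 0.4000, f(x_2) = 0.155767, coefficient = 2
x_3 = 0.6000, f(x_3) = 0.338785, coefficient = 2
x_4 = 0.8000, f(x_4) = 0.573885, coefficient = 2
x_5 = 1.0000, f(x_5) = 0.841471, coefficient = 1

I ≈ (0.200000/2) × 3.057814 = 0.305781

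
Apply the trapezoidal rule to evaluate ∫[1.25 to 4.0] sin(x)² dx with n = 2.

f(x) = sin(x)²
a = 1.25, b = 4.0, n = 2
h = (b - a)/n = 1.375000

Trapezoidal rule: (h/2)[f(x₀) + 2f(x₁) + 2f(x₂) + ... + f(xₙ)]

x_0 = 1.2500, f(x_0) = 0.900572, coefficient = 1
x_1 = 2.6250, f(x_1) = 0.243957, coefficient = 2
x_2 = 4.0000, f(x_2) = 0.572750, coefficient = 1

I ≈ (1.375000/2) × 1.961236 = 1.348350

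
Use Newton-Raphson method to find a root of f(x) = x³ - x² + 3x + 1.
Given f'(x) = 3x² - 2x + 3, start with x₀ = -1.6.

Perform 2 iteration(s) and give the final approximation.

f(x) = x³ - x² + 3x + 1
f'(x) = 3x² - 2x + 3
x₀ = -1.6

Newton-Raphson formula: x_{n+1} = x_n - f(x_n)/f'(x_n)

Iteration 1:
  f(-1.600000) = -10.456000
  f'(-1.600000) = 13.880000
  x_1 = -1.600000 - (-10.456000)/13.880000 = -0.846686
Iteration 2:
  f(-0.846686) = -2.863904
  f'(-0.846686) = 6.844003
  x_2 = -0.846686 - (-2.863904)/6.844003 = -0.428231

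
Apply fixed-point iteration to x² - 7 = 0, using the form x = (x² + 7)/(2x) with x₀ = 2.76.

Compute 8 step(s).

Equation: x² - 7 = 0
Fixed-point form: x = (x² + 7)/(2x)
x₀ = 2.76

x_1 = g(2.760000) = 2.648116
x_2 = g(2.648116) = 2.645752
x_3 = g(2.645752) = 2.645751
x_4 = g(2.645751) = 2.645751
x_5 = g(2.645751) = 2.645751
x_6 = g(2.645751) = 2.645751
x_7 = g(2.645751) = 2.645751
x_8 = g(2.645751) = 2.645751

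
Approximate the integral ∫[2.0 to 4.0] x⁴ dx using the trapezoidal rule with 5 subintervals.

f(x) = x⁴
a = 2.0, b = 4.0, n = 5
h = (b - a)/n = 0.400000

Trapezoidal rule: (h/2)[f(x₀) + 2f(x₁) + 2f(x₂) + ... + f(xₙ)]

x_0 = 2.0000, f(x_0) = 16.000000, coefficient = 1
x_1 = 2.4000, f(x_1) = 33.177600, coefficient = 2
x_2 = 2.8000, f(x_2) = 61.465600, coefficient = 2
x_3 = 3.2000, f(x_3) = 104.857600, coefficient = 2
x_4 = 3.6000, f(x_4) = 167.961600, coefficient = 2
x_5 = 4.0000, f(x_5) = 256.000000, coefficient = 1

I ≈ (0.400000/2) × 1006.924800 = 201.384960
Exact value: 198.400000
Error: 2.984960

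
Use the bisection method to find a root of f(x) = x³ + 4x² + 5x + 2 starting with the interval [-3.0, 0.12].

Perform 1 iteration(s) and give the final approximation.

f(x) = x³ + 4x² + 5x + 2
Initial interval: [-3.0, 0.12]

Iteration 1:
  c_1 = (-3.000000 + 0.120000)/2 = -1.440000
  f(c_1) = f(-1.440000) = 0.108416
  f(a) × f(c) < 0, new interval: [-3.000000, -1.440000]

After 1 iteration(s), the approximation is c_1 = -1.440000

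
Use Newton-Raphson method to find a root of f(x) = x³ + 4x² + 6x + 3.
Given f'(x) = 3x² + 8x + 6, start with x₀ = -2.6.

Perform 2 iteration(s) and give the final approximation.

f(x) = x³ + 4x² + 6x + 3
f'(x) = 3x² + 8x + 6
x₀ = -2.6

Newton-Raphson formula: x_{n+1} = x_n - f(x_n)/f'(x_n)

Iteration 1:
  f(-2.600000) = -3.136000
  f'(-2.600000) = 5.480000
  x_1 = -2.600000 - (-3.136000)/5.480000 = -2.027737
Iteration 2:
  f(-2.027737) = -1.057034
  f'(-2.027737) = 2.113257
  x_2 = -2.027737 - (-1.057034)/2.113257 = -1.527545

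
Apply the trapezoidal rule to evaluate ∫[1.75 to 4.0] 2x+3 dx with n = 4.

f(x) = 2x+3
a = 1.75, b = 4.0, n = 4
h = (b - a)/n = 0.562500

Trapezoidal rule: (h/2)[f(x₀) + 2f(x₁) + 2f(x₂) + ... + f(xₙ)]

x_0 = 1.7500, f(x_0) = 6.500000, coefficient = 1
x_1 = 2.3125, f(x_1) = 7.625000, coefficient = 2
x_2 = 2.8750, f(x_2) = 8.750000, coefficient = 2
x_3 = 3.4375, f(x_3) = 9.875000, coefficient = 2
x_4 = 4.0000, f(x_4) = 11.000000, coefficient = 1

I ≈ (0.562500/2) × 70.000000 = 19.687500
Exact value: 19.687500
Error: 0.000000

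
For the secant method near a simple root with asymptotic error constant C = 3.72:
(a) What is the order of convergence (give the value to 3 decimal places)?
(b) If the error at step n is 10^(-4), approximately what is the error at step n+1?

(a) Secant method has superlinear convergence with order φ = (1+√5)/2 ≈ 1.618.
    This means |e_{n+1}| ≈ C|e_n|^1.618.

(b) With |e_n| = 10^(-4) and C = 3.72:
    |e_{n+1}| ≈ 3.72 × (10^(-4))^1.618 = 3.72 × 10^(-6.47)

(a) ≈ 1.618 (golden ratio); (b) |e_{n+1}| ≈ 1.254e-06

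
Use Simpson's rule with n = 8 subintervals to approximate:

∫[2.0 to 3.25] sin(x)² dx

f(x) = sin(x)²
a = 2.0, b = 3.25, n = 8
h = (b - a)/n = 0.156250

Simpson's rule: (h/3)[f(x₀) + 4f(x₁) + 2f(x₂) + ... + f(xₙ)]

x_0 = 2.0000, f(x_0) = 0.826822, coefficient = 1
x_1 = 2.1562, f(x_1) = 0.694658, coefficient = 4
x_2 = 2.3125, f(x_2) = 0.543639, coefficient = 2
x_3 = 2.4688, f(x_3) = 0.388393, coefficient = 4
x_4 = 2.6250, f(x_4) = 0.243957, coefficient = 2
x_5 = 2.7812, f(x_5) = 0.124323, coefficient = 4
x_6 = 2.9375, f(x_6) = 0.041079, coefficient = 2
x_7 = 3.0938, f(x_7) = 0.002287, coefficient = 4
x_8 = 3.2500, f(x_8) = 0.011706, coefficient = 1

I ≈ (0.156250/3) × 7.334522 = 0.382006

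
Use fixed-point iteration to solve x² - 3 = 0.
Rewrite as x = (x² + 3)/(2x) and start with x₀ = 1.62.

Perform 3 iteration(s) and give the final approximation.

Equation: x² - 3 = 0
Fixed-point form: x = (x² + 3)/(2x)
x₀ = 1.62

x_1 = g(1.620000) = 1.735926
x_2 = g(1.735926) = 1.732055
x_3 = g(1.732055) = 1.732051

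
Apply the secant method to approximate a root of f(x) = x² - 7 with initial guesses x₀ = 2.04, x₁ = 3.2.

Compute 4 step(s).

f(x) = x² - 7
x₀ = 2.04, x₁ = 3.2

Secant formula: x_{n+1} = x_n - f(x_n)(x_n - x_{n-1})/(f(x_n) - f(x_{n-1}))

Iteration 1:
  f(2.040000) = -2.838400
  f(3.200000) = 3.240000
  x_2 = 3.200000 - 3.240000×(3.200000 - 2.040000)/(3.240000 - (-2.838400))
       = 2.581679
Iteration 2:
  f(3.200000) = 3.240000
  f(2.581679) = -0.334932
  x_3 = 2.581679 - (-0.334932)×(2.581679 - 3.200000)/(-0.334932 - 3.240000)
       = 2.639609
Iteration 3:
  f(2.581679) = -0.334932
  f(2.639609) = -0.032463
  x_4 = 2.639609 - (-0.032463)×(2.639609 - 2.581679)/(-0.032463 - (-0.334932))
       = 2.645827
Iteration 4:
  f(2.639609) = -0.032463
  f(2.645827) = 0.000399
  x_5 = 2.645827 - 0.000399×(2.645827 - 2.639609)/(0.000399 - (-0.032463))
       = 2.645751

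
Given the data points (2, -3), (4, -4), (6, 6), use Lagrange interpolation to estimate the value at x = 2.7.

Lagrange interpolation formula:
P(x) = Σ yᵢ × Lᵢ(x)
where Lᵢ(x) = Π_{j≠i} (x - xⱼ)/(xᵢ - xⱼ)

L_0(2.7) = (2.7 - 4)/(2 - 4) × (2.7 - 6)/(2 - 6) = 0.536250
L_1(2.7) = (2.7 - 2)/(4 - 2) × (2.7 - 6)/(4 - 6) = 0.577500
L_2(2.7) = (2.7 - 2)/(6 - 2) × (2.7 - 4)/(6 - 4) = -0.113750

P(2.7) = (-3)×L_0(2.7) + (-4)×L_1(2.7) + 6×L_2(2.7)
P(2.7) = -4.601250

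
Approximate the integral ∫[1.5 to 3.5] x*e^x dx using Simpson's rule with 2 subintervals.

f(x) = x*e^x
a = 1.5, b = 3.5, n = 2
h = (b - a)/n = 1.000000

Simpson's rule: (h/3)[f(x₀) + 4f(x₁) + 2f(x₂) + ... + f(xₙ)]

x_0 = 1.5000, f(x_0) = 6.722534, coefficient = 1
x_1 = 2.5000, f(x_1) = 30.456235, coefficient = 4
x_2 = 3.5000, f(x_2) = 115.904082, coefficient = 1

I ≈ (1.000000/3) × 244.451555 = 81.483852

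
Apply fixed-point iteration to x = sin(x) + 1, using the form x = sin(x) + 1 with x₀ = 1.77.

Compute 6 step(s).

Equation: x = sin(x) + 1
Fixed-point form: x = sin(x) + 1
x₀ = 1.77

x_1 = g(1.770000) = 1.980224
x_2 = g(1.980224) = 1.917349
x_3 = g(1.917349) = 1.940549
x_4 = g(1.940549) = 1.932417
x_5 = g(1.932417) = 1.935325
x_6 = g(1.935325) = 1.934292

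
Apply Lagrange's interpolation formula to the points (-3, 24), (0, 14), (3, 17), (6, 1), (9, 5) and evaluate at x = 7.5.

Lagrange interpolation formula:
P(x) = Σ yᵢ × Lᵢ(x)
where Lᵢ(x) = Π_{j≠i} (x - xⱼ)/(xᵢ - xⱼ)

L_0(7.5) = (7.5 - 0)/(-3 - 0) × (7.5 - 3)/(-3 - 3) × (7.5 - 6)/(-3 - 6) × (7.5 - 9)/(-3 - 9) = -0.039062
L_1(7.5) = (7.5 - (-3))/(0 - (-3)) × (7.5 - 3)/(0 - 3) × (7.5 - 6)/(0 - 6) × (7.5 - 9)/(0 - 9) = 0.218750
L_2(7.5) = (7.5 - (-3))/(3 - (-3)) × (7.5 - 0)/(3 - 0) × (7.5 - 6)/(3 - 6) × (7.5 - 9)/(3 - 9) = -0.546875
L_3(7.5) = (7.5 - (-3))/(6 - (-3)) × (7.5 - 0)/(6 - 0) × (7.5 - 3)/(6 - 3) × (7.5 - 9)/(6 - 9) = 1.093750
L_4(7.5) = (7.5 - (-3))/(9 - (-3)) × (7.5 - 0)/(9 - 0) × (7.5 - 3)/(9 - 3) × (7.5 - 6)/(9 - 6) = 0.273438

P(7.5) = 24×L_0(7.5) + 14×L_1(7.5) + 17×L_2(7.5) + 1×L_3(7.5) + 5×L_4(7.5)
P(7.5) = -4.710938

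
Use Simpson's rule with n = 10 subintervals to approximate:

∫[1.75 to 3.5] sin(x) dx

f(x) = sin(x)
a = 1.75, b = 3.5, n = 10
h = (b - a)/n = 0.175000

Simpson's rule: (h/3)[f(x₀) + 4f(x₁) + 2f(x₂) + ... + f(xₙ)]

x_0 = 1.7500, f(x_0) = 0.983986, coefficient = 1
x_1 = 1.9250, f(x_1) = 0.937923, coefficient = 4
x_2 = 2.1000, f(x_2) = 0.863209, coefficient = 2
x_3 = 2.2750, f(x_3) = 0.762127, coefficient = 4
x_4 = 2.4500, f(x_4) = 0.637765, coefficient = 2
x_5 = 2.6250, f(x_5) = 0.493920, coefficient = 4
x_6 = 2.8000, f(x_6) = 0.334988, coefficient = 2
x_7 = 2.9750, f(x_7) = 0.165823, coefficient = 4
x_8 = 3.1500, f(x_8) = -0.008407, coefficient = 2
x_9 = 3.3250, f(x_9) = -0.182381, coefficient = 4
x_10 = 3.5000, f(x_10) = -0.350783, coefficient = 1

I ≈ (0.175000/3) × 12.997965 = 0.758215
Exact value: 0.758211
Error: 0.000004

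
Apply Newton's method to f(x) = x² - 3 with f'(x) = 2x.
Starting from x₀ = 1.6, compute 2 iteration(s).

f(x) = x² - 3
f'(x) = 2x
x₀ = 1.6

Newton-Raphson formula: x_{n+1} = x_n - f(x_n)/f'(x_n)

Iteration 1:
  f(1.600000) = -0.440000
  f'(1.600000) = 3.200000
  x_1 = 1.600000 - (-0.440000)/3.200000 = 1.737500
Iteration 2:
  f(1.737500) = 0.018906
  f'(1.737500) = 3.475000
  x_2 = 1.737500 - 0.018906/3.475000 = 1.732059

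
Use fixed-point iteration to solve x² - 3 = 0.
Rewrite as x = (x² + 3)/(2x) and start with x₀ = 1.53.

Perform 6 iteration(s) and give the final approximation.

Equation: x² - 3 = 0
Fixed-point form: x = (x² + 3)/(2x)
x₀ = 1.53

x_1 = g(1.530000) = 1.745392
x_2 = g(1.745392) = 1.732102
x_3 = g(1.732102) = 1.732051
x_4 = g(1.732051) = 1.732051
x_5 = g(1.732051) = 1.732051
x_6 = g(1.732051) = 1.732051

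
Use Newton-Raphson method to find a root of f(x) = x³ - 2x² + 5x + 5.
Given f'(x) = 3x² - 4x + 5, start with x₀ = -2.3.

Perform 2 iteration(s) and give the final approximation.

f(x) = x³ - 2x² + 5x + 5
f'(x) = 3x² - 4x + 5
x₀ = -2.3

Newton-Raphson formula: x_{n+1} = x_n - f(x_n)/f'(x_n)

Iteration 1:
  f(-2.300000) = -29.247000
  f'(-2.300000) = 30.070000
  x_1 = -2.300000 - (-29.247000)/30.070000 = -1.327369
Iteration 2:
  f(-1.327369) = -7.499372
  f'(-1.327369) = 15.595207
  x_2 = -1.327369 - (-7.499372)/15.595207 = -0.846493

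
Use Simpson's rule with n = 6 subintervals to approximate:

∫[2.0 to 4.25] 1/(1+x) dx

f(x) = 1/(1+x)
a = 2.0, b = 4.25, n = 6
h = (b - a)/n = 0.375000

Simpson's rule: (h/3)[f(x₀) + 4f(x₁) + 2f(x₂) + ... + f(xₙ)]

x_0 = 2.0000, f(x_0) = 0.333333, coefficient = 1
x_1 = 2.3750, f(x_1) = 0.296296, coefficient = 4
x_2 = 2.7500, f(x_2) = 0.266667, coefficient = 2
x_3 = 3.1250, f(x_3) = 0.242424, coefficient = 4
x_4 = 3.5000, f(x_4) = 0.222222, coefficient = 2
x_5 = 3.8750, f(x_5) = 0.205128, coefficient = 4
x_6 = 4.2500, f(x_6) = 0.190476, coefficient = 1

I ≈ (0.375000/3) × 4.476982 = 0.559623
Exact value: 0.559616
Error: 0.000007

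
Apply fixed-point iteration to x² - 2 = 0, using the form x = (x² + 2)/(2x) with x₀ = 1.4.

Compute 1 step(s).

Equation: x² - 2 = 0
Fixed-point form: x = (x² + 2)/(2x)
x₀ = 1.4

x_1 = g(1.400000) = 1.414286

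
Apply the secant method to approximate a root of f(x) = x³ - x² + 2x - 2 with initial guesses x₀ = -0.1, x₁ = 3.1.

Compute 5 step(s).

f(x) = x³ - x² + 2x - 2
x₀ = -0.1, x₁ = 3.1

Secant formula: x_{n+1} = x_n - f(x_n)(x_n - x_{n-1})/(f(x_n) - f(x_{n-1}))

Iteration 1:
  f(-0.100000) = -2.211000
  f(3.100000) = 24.381000
  x_2 = 3.100000 - 24.381000×(3.100000 - (-0.100000))/(24.381000 - (-2.211000))
       = 0.166065
Iteration 2:
  f(3.100000) = 24.381000
  f(0.166065) = -1.690868
  x_3 = 0.166065 - (-1.690868)×(0.166065 - 3.100000)/(-1.690868 - 24.381000)
       = 0.356343
Iteration 3:
  f(0.166065) = -1.690868
  f(0.356343) = -1.369046
  x_4 = 0.356343 - (-1.369046)×(0.356343 - 0.166065)/(-1.369046 - (-1.690868))
       = 1.165794
Iteration 4:
  f(0.356343) = -1.369046
  f(1.165794) = 0.556915
  x_5 = 1.165794 - 0.556915×(1.165794 - 0.356343)/(0.556915 - (-1.369046))
       = 0.931731
Iteration 5:
  f(1.165794) = 0.556915
  f(0.931731) = -0.195803
  x_6 = 0.931731 - (-0.195803)×(0.931731 - 1.165794)/(-0.195803 - 0.556915)
       = 0.992618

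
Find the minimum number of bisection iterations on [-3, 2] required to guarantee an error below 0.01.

We need (b-a)/2^n ≤ 0.01
(2 - (-3))/2^n ≤ 0.01
5/2^n ≤ 0.01
2^n ≥ 500
n ≥ log₂(500) = 8.97
n ≥ 9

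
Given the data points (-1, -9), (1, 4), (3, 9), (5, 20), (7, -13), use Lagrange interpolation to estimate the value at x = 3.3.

Lagrange interpolation formula:
P(x) = Σ yᵢ × Lᵢ(x)
where Lᵢ(x) = Π_{j≠i} (x - xⱼ)/(xᵢ - xⱼ)

L_0(3.3) = (3.3 - 1)/(-1 - 1) × (3.3 - 3)/(-1 - 3) × (3.3 - 5)/(-1 - 5) × (3.3 - 7)/(-1 - 7) = 0.011302
L_1(3.3) = (3.3 - (-1))/(1 - (-1)) × (3.3 - 3)/(1 - 3) × (3.3 - 5)/(1 - 5) × (3.3 - 7)/(1 - 7) = -0.084522
L_2(3.3) = (3.3 - (-1))/(3 - (-1)) × (3.3 - 1)/(3 - 1) × (3.3 - 5)/(3 - 5) × (3.3 - 7)/(3 - 7) = 0.972002
L_3(3.3) = (3.3 - (-1))/(5 - (-1)) × (3.3 - 1)/(5 - 1) × (3.3 - 3)/(5 - 3) × (3.3 - 7)/(5 - 7) = 0.114353
L_4(3.3) = (3.3 - (-1))/(7 - (-1)) × (3.3 - 1)/(7 - 1) × (3.3 - 3)/(7 - 3) × (3.3 - 5)/(7 - 5) = -0.013135

P(3.3) = (-9)×L_0(3.3) + 4×L_1(3.3) + 9×L_2(3.3) + 20×L_3(3.3) + (-13)×L_4(3.3)
P(3.3) = 10.766025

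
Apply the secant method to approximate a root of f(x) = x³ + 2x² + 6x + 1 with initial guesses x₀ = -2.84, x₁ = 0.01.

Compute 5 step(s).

f(x) = x³ + 2x² + 6x + 1
x₀ = -2.84, x₁ = 0.01

Secant formula: x_{n+1} = x_n - f(x_n)(x_n - x_{n-1})/(f(x_n) - f(x_{n-1}))

Iteration 1:
  f(-2.840000) = -22.815104
  f(0.010000) = 1.060201
  x_2 = 0.010000 - 1.060201×(0.010000 - (-2.840000))/(1.060201 - (-22.815104))
       = -0.116556
Iteration 2:
  f(0.010000) = 1.060201
  f(-0.116556) = 0.326249
  x_3 = -0.116556 - 0.326249×(-0.116556 - 0.010000)/(0.326249 - 1.060201)
       = -0.172812
Iteration 3:
  f(-0.116556) = 0.326249
  f(-0.172812) = 0.017695
  x_4 = -0.172812 - 0.017695×(-0.172812 - (-0.116556))/(0.017695 - 0.326249)
       = -0.176038
Iteration 4:
  f(-0.172812) = 0.017695
  f(-0.176038) = 0.000294
  x_5 = -0.176038 - 0.000294×(-0.176038 - (-0.172812))/(0.000294 - 0.017695)
       = -0.176093
Iteration 5:
  f(-0.176038) = 0.000294
  f(-0.176093) = 0.000000
  x_6 = -0.176093 - 0.000000×(-0.176093 - (-0.176038))/(0.000000 - 0.000294)
       = -0.176093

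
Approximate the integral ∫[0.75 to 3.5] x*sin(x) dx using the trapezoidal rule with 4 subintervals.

f(x) = x*sin(x)
a = 0.75, b = 3.5, n = 4
h = (b - a)/n = 0.687500

Trapezoidal rule: (h/2)[f(x₀) + 2f(x₁) + 2f(x₂) + ... + f(xₙ)]

x_0 = 0.7500, f(x_0) = 0.511229, coefficient = 1
x_1 = 1.4375, f(x_1) = 1.424748, coefficient = 2
x_2 = 2.1250, f(x_2) = 1.806930, coefficient = 2
x_3 = 2.8125, f(x_3) = 0.908956, coefficient = 2
x_4 = 3.5000, f(x_4) = -1.227741, coefficient = 1

I ≈ (0.687500/2) × 7.564756 = 2.600385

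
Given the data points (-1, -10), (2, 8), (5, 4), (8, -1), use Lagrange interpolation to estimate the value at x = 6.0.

Lagrange interpolation formula:
P(x) = Σ yᵢ × Lᵢ(x)
where Lᵢ(x) = Π_{j≠i} (x - xⱼ)/(xᵢ - xⱼ)

L_0(6.0) = (6.0 - 2)/(-1 - 2) × (6.0 - 5)/(-1 - 5) × (6.0 - 8)/(-1 - 8) = 0.049383
L_1(6.0) = (6.0 - (-1))/(2 - (-1)) × (6.0 - 5)/(2 - 5) × (6.0 - 8)/(2 - 8) = -0.259259
L_2(6.0) = (6.0 - (-1))/(5 - (-1)) × (6.0 - 2)/(5 - 2) × (6.0 - 8)/(5 - 8) = 1.037037
L_3(6.0) = (6.0 - (-1))/(8 - (-1)) × (6.0 - 2)/(8 - 2) × (6.0 - 5)/(8 - 5) = 0.172840

P(6.0) = (-10)×L_0(6.0) + 8×L_1(6.0) + 4×L_2(6.0) + (-1)×L_3(6.0)
P(6.0) = 1.407407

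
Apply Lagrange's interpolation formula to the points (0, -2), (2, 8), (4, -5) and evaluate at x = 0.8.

Lagrange interpolation formula:
P(x) = Σ yᵢ × Lᵢ(x)
where Lᵢ(x) = Π_{j≠i} (x - xⱼ)/(xᵢ - xⱼ)

L_0(0.8) = (0.8 - 2)/(0 - 2) × (0.8 - 4)/(0 - 4) = 0.480000
L_1(0.8) = (0.8 - 0)/(2 - 0) × (0.8 - 4)/(2 - 4) = 0.640000
L_2(0.8) = (0.8 - 0)/(4 - 0) × (0.8 - 2)/(4 - 2) = -0.120000

P(0.8) = (-2)×L_0(0.8) + 8×L_1(0.8) + (-5)×L_2(0.8)
P(0.8) = 4.760000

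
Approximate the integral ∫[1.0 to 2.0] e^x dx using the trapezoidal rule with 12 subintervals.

f(x) = e^x
a = 1.0, b = 2.0, n = 12
h = (b - a)/n = 0.083333

Trapezoidal rule: (h/2)[f(x₀) + 2f(x₁) + 2f(x₂) + ... + f(xₙ)]

x_0 = 1.0000, f(x_0) = 2.718282, coefficient = 1
x_1 = 1.0833, f(x_1) = 2.954512, coefficient = 2
x_2 = 1.1667, f(x_2) = 3.211271, coefficient = 2
x_3 = 1.2500, f(x_3) = 3.490343, coefficient = 2
x_4 = 1.3333, f(x_4) = 3.793668, coefficient = 2
x_5 = 1.4167, f(x_5) = 4.123353, coefficient = 2
x_6 = 1.5000, f(x_6) = 4.481689, coefficient = 2
x_7 = 1.5833, f(x_7) = 4.871166, coefficient = 2
x_8 = 1.6667, f(x_8) = 5.294490, coefficient = 2
x_9 = 1.7500, f(x_9) = 5.754603, coefficient = 2
x_10 = 1.8333, f(x_10) = 6.254701, coefficient = 2
x_11 = 1.9167, f(x_11) = 6.798260, coefficient = 2
x_12 = 2.0000, f(x_12) = 7.389056, coefficient = 1

I ≈ (0.083333/2) × 112.163447 = 4.673477
Exact value: 4.670774
Error: 0.002703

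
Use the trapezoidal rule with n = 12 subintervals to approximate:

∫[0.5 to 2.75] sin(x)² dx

f(x) = sin(x)²
a = 0.5, b = 2.75, n = 12
h = (b - a)/n = 0.187500

Trapezoidal rule: (h/2)[f(x₀) + 2f(x₁) + 2f(x₂) + ... + f(xₙ)]

x_0 = 0.5000, f(x_0) = 0.229849, coefficient = 1
x_1 = 0.6875, f(x_1) = 0.402726, coefficient = 2
x_2 = 0.8750, f(x_2) = 0.589123, coefficient = 2
x_3 = 1.0625, f(x_3) = 0.763133, coefficient = 2
x_4 = 1.2500, f(x_4) = 0.900572, coefficient = 2
x_5 = 1.4375, f(x_5) = 0.982337, coefficient = 2
x_6 = 1.6250, f(x_6) = 0.997065, coefficient = 2
x_7 = 1.8125, f(x_7) = 0.942708, coefficient = 2
x_8 = 2.0000, f(x_8) = 0.826822, coefficient = 2
x_9 = 2.1875, f(x_9) = 0.665512, coefficient = 2
x_10 = 2.3750, f(x_10) = 0.481199, coefficient = 2
x_11 = 2.5625, f(x_11) = 0.299499, coefficient = 2
x_12 = 2.7500, f(x_12) = 0.145665, coefficient = 1

I ≈ (0.187500/2) × 16.076906 = 1.507210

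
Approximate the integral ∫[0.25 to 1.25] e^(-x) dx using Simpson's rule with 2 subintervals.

f(x) = e^(-x)
a = 0.25, b = 1.25, n = 2
h = (b - a)/n = 0.500000

Simpson's rule: (h/3)[f(x₀) + 4f(x₁) + 2f(x₂) + ... + f(xₙ)]

x_0 = 0.2500, f(x_0) = 0.778801, coefficient = 1
x_1 = 0.7500, f(x_1) = 0.472367, coefficient = 4
x_2 = 1.2500, f(x_2) = 0.286505, coefficient = 1

I ≈ (0.500000/3) × 2.954772 = 0.492462
Exact value: 0.492296
Error: 0.000166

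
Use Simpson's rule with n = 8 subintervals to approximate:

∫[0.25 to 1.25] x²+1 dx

f(x) = x²+1
a = 0.25, b = 1.25, n = 8
h = (b - a)/n = 0.125000

Simpson's rule: (h/3)[f(x₀) + 4f(x₁) + 2f(x₂) + ... + f(xₙ)]

x_0 = 0.2500, f(x_0) = 1.062500, coefficient = 1
x_1 = 0.3750, f(x_1) = 1.140625, coefficient = 4
x_2 = 0.5000, f(x_2) = 1.250000, coefficient = 2
x_3 = 0.6250, f(x_3) = 1.390625, coefficient = 4
x_4 = 0.7500, f(x_4) = 1.562500, coefficient = 2
x_5 = 0.8750, f(x_5) = 1.765625, coefficient = 4
x_6 = 1.0000, f(x_6) = 2.000000, coefficient = 2
x_7 = 1.1250, f(x_7) = 2.265625, coefficient = 4
x_8 = 1.2500, f(x_8) = 2.562500, coefficient = 1

I ≈ (0.125000/3) × 39.500000 = 1.645833
Exact value: 1.645833
Error: 0.000000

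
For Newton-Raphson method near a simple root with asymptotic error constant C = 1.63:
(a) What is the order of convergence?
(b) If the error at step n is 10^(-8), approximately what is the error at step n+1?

(a) Newton-Raphson has quadratic (order 2) convergence near simple roots.
    This means |e_{n+1}| ≈ C|e_n|².

(b) With |e_n| = 10^(-8) and C = 1.63:
    |e_{n+1}| ≈ 1.63 × (10^(-8))² = 1.63 × 10^(-16)

(a) 2 (quadratic); (b) |e_{n+1}| ≈ 1.630e-16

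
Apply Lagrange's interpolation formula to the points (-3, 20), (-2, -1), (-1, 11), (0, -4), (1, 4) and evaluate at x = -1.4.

Lagrange interpolation formula:
P(x) = Σ yᵢ × Lᵢ(x)
where Lᵢ(x) = Π_{j≠i} (x - xⱼ)/(xᵢ - xⱼ)

L_0(-1.4) = (-1.4 - (-2))/(-3 - (-2)) × (-1.4 - (-1))/(-3 - (-1)) × (-1.4 - 0)/(-3 - 0) × (-1.4 - 1)/(-3 - 1) = -0.033600
L_1(-1.4) = (-1.4 - (-3))/(-2 - (-3)) × (-1.4 - (-1))/(-2 - (-1)) × (-1.4 - 0)/(-2 - 0) × (-1.4 - 1)/(-2 - 1) = 0.358400
L_2(-1.4) = (-1.4 - (-3))/(-1 - (-3)) × (-1.4 - (-2))/(-1 - (-2)) × (-1.4 - 0)/(-1 - 0) × (-1.4 - 1)/(-1 - 1) = 0.806400
L_3(-1.4) = (-1.4 - (-3))/(0 - (-3)) × (-1.4 - (-2))/(0 - (-2)) × (-1.4 - (-1))/(0 - (-1)) × (-1.4 - 1)/(0 - 1) = -0.153600
L_4(-1.4) = (-1.4 - (-3))/(1 - (-3)) × (-1.4 - (-2))/(1 - (-2)) × (-1.4 - (-1))/(1 - (-1)) × (-1.4 - 0)/(1 - 0) = 0.022400

P(-1.4) = 20×L_0(-1.4) + (-1)×L_1(-1.4) + 11×L_2(-1.4) + (-4)×L_3(-1.4) + 4×L_4(-1.4)
P(-1.4) = 8.544000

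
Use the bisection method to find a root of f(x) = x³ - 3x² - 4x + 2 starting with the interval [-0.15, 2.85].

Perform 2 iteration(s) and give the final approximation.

f(x) = x³ - 3x² - 4x + 2
Initial interval: [-0.15, 2.85]

Iteration 1:
  c_1 = (-0.150000 + 2.850000)/2 = 1.350000
  f(c_1) = f(1.350000) = -6.407125
  f(a) × f(c) < 0, new interval: [-0.150000, 1.350000]
Iteration 2:
  c_2 = (-0.150000 + 1.350000)/2 = 0.600000
  f(c_2) = f(0.600000) = -1.264000
  f(a) × f(c) < 0, new interval: [-0.150000, 0.600000]

After 2 iteration(s), the approximation is c_2 = 0.600000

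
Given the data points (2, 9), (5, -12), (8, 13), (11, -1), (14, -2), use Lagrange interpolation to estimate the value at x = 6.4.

Lagrange interpolation formula:
P(x) = Σ yᵢ × Lᵢ(x)
where Lᵢ(x) = Π_{j≠i} (x - xⱼ)/(xᵢ - xⱼ)

L_0(6.4) = (6.4 - 5)/(2 - 5) × (6.4 - 8)/(2 - 8) × (6.4 - 11)/(2 - 11) × (6.4 - 14)/(2 - 14) = -0.040283
L_1(6.4) = (6.4 - 2)/(5 - 2) × (6.4 - 8)/(5 - 8) × (6.4 - 11)/(5 - 11) × (6.4 - 14)/(5 - 14) = 0.506416
L_2(6.4) = (6.4 - 2)/(8 - 2) × (6.4 - 5)/(8 - 5) × (6.4 - 11)/(8 - 11) × (6.4 - 14)/(8 - 14) = 0.664672
L_3(6.4) = (6.4 - 2)/(11 - 2) × (6.4 - 5)/(11 - 5) × (6.4 - 8)/(11 - 8) × (6.4 - 14)/(11 - 14) = -0.154127
L_4(6.4) = (6.4 - 2)/(14 - 2) × (6.4 - 5)/(14 - 5) × (6.4 - 8)/(14 - 8) × (6.4 - 11)/(14 - 11) = 0.023322

P(6.4) = 9×L_0(6.4) + (-12)×L_1(6.4) + 13×L_2(6.4) + (-1)×L_3(6.4) + (-2)×L_4(6.4)
P(6.4) = 2.308668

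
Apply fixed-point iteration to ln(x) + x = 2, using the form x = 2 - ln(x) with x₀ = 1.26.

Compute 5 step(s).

Equation: ln(x) + x = 2
Fixed-point form: x = 2 - ln(x)
x₀ = 1.26

x_1 = g(1.260000) = 1.768888
x_2 = g(1.768888) = 1.429649
x_3 = g(1.429649) = 1.642571
x_4 = g(1.642571) = 1.503737
x_5 = g(1.503737) = 1.592047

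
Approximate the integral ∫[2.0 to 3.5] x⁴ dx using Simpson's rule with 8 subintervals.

f(x) = x⁴
a = 2.0, b = 3.5, n = 8
h = (b - a)/n = 0.187500

Simpson's rule: (h/3)[f(x₀) + 4f(x₁) + 2f(x₂) + ... + f(xₙ)]

x_0 = 2.0000, f(x_0) = 16.000000, coefficient = 1
x_1 = 2.1875, f(x_1) = 22.897720, coefficient = 4
x_2 = 2.3750, f(x_2) = 31.816650, coefficient = 2
x_3 = 2.5625, f(x_3) = 43.117691, coefficient = 4
x_4 = 2.7500, f(x_4) = 57.191406, coefficient = 2
x_5 = 2.9375, f(x_5) = 74.458023, coefficient = 4
x_6 = 3.1250, f(x_6) = 95.367432, coefficient = 2
x_7 = 3.3125, f(x_7) = 120.399185, coefficient = 4
x_8 = 3.5000, f(x_8) = 150.062500, coefficient = 1

I ≈ (0.187500/3) × 1578.303955 = 98.643997
Exact value: 98.643750
Error: 0.000247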